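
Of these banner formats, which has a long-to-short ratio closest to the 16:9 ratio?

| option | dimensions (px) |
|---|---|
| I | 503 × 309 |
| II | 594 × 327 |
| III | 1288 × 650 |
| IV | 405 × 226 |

Ratios (long/short): I ≈ 1.628; II ≈ 1.817; III ≈ 1.982; IV ≈ 1.792.
16:9 ≈ 1.778; option IV is nearest (Δ 0.014).

IV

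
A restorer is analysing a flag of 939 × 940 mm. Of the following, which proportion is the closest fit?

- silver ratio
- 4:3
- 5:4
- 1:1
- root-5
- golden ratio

1:1

940/939 ≈ 1.001. Nearest candidates are 1:1 (1.000, off by 0.001) and 5:4 (1.250, off by 0.249).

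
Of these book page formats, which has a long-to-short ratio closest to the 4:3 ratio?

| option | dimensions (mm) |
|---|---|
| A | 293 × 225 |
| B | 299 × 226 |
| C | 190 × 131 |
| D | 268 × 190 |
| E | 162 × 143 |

Ratios (long/short): A ≈ 1.302; B ≈ 1.323; C ≈ 1.450; D ≈ 1.411; E ≈ 1.133.
4:3 ≈ 1.333; option B is nearest (Δ 0.010).

B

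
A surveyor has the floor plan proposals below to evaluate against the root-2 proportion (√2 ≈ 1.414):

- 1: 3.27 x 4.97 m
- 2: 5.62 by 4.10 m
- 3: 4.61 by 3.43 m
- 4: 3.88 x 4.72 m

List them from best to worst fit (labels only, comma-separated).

Ratios: 1 = 4.97 / 3.27 ≈ 1.520; 2 = 5.62 / 4.10 ≈ 1.371; 3 = 4.61 / 3.43 ≈ 1.344; 4 = 4.72 / 3.88 ≈ 1.216.
|Δ from 1.414|: 1 0.106; 2 0.043; 3 0.070; 4 0.198.

2, 3, 1, 4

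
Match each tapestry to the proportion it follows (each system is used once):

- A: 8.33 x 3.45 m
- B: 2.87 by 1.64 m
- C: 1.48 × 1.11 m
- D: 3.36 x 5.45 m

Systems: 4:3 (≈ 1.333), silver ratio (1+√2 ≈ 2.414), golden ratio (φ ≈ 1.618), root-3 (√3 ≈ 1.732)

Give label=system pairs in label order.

A=silver ratio, B=root-3, C=4:3, D=golden ratio

A = 8.33/3.45 ≈ 2.414 → silver ratio (2.414)
B = 2.87/1.64 ≈ 1.750 → root-3 (1.732)
C = 1.48/1.11 ≈ 1.333 → 4:3 (1.333)
D = 5.45/3.36 ≈ 1.622 → golden ratio (1.618)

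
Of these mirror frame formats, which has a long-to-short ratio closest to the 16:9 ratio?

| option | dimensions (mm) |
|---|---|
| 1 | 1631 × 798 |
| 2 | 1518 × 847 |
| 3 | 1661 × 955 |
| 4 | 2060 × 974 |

2

Target 16:9 ≈ 1.778.
1: 2.044 (Δ0.266)  2: 1.792 (Δ0.014)  3: 1.739 (Δ0.039)  4: 2.115 (Δ0.337)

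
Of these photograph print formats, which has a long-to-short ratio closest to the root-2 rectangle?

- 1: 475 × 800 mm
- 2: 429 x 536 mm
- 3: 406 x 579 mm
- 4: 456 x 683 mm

Ratios (long/short): 1 ≈ 1.684; 2 ≈ 1.249; 3 ≈ 1.426; 4 ≈ 1.498.
root-2 ≈ 1.414; option 3 is nearest (Δ 0.012).

3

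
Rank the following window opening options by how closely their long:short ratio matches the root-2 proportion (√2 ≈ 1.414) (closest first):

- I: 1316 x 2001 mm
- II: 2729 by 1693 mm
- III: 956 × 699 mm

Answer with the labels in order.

III, I, II

Ratios: I = 2001 / 1316 ≈ 1.521; II = 2729 / 1693 ≈ 1.612; III = 956 / 699 ≈ 1.368.
|Δ from 1.414|: I 0.107; II 0.198; III 0.046.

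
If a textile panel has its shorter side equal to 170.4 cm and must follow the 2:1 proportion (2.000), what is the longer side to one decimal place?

2:1 = 2.00000.
Longer side = 170.4 × 2.00000 ≈ 340.800 → 340.8 cm.

340.8 cm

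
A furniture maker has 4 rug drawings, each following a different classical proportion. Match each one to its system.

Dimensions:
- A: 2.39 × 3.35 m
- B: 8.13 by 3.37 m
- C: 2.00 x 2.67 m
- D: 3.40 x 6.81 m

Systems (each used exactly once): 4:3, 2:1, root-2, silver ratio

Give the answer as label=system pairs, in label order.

A=root-2, B=silver ratio, C=4:3, D=2:1

Ratios: A ≈ 1.402; B ≈ 2.412; C ≈ 1.335; D ≈ 2.003.
Targets: 4:3 ≈ 1.333; 2:1 ≈ 2.000; root-2 ≈ 1.414; silver ratio ≈ 2.414.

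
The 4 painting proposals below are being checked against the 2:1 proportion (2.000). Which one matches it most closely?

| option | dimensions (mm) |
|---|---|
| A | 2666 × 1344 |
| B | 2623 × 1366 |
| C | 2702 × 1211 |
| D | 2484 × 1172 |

Target 2:1 ≈ 2.000.
A: 1.984 (Δ0.016)  B: 1.920 (Δ0.080)  C: 2.231 (Δ0.231)  D: 2.119 (Δ0.119)

A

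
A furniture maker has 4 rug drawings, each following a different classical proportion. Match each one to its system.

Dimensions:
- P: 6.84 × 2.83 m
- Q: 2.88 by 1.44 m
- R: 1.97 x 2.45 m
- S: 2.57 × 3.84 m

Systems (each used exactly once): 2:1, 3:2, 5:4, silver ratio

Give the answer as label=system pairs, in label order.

P = 6.84/2.83 ≈ 2.417 → silver ratio (2.414)
Q = 2.88/1.44 ≈ 2.000 → 2:1 (2.000)
R = 2.45/1.97 ≈ 1.244 → 5:4 (1.250)
S = 3.84/2.57 ≈ 1.494 → 3:2 (1.500)

P=silver ratio, Q=2:1, R=5:4, S=3:2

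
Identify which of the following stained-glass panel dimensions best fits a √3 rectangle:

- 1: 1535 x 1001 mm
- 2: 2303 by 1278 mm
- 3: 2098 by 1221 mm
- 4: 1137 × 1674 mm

Target root-3 ≈ 1.732.
1: 1.533 (Δ0.199)  2: 1.802 (Δ0.070)  3: 1.718 (Δ0.014)  4: 1.472 (Δ0.260)

3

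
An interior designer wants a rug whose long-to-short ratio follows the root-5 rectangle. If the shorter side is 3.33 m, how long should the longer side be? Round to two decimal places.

7.45 m

root-5 ≈ 2.23607.
Longer side = 3.33 × 2.23607 ≈ 7.4461 → 7.45 m.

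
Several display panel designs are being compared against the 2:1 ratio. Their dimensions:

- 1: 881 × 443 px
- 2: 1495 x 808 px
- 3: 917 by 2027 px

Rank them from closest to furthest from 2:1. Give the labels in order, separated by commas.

1: 881/443 ≈ 1.989 → |1.989 − 2.000| = 0.011
2: 1495/808 ≈ 1.850 → |1.850 − 2.000| = 0.150
3: 2027/917 ≈ 2.210 → |2.210 − 2.000| = 0.210

1, 2, 3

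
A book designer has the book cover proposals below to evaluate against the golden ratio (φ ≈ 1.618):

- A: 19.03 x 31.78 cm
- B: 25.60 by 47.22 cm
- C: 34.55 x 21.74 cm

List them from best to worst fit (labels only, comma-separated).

Ratios: A = 31.78 / 19.03 ≈ 1.670; B = 47.22 / 25.60 ≈ 1.845; C = 34.55 / 21.74 ≈ 1.589.
|Δ from 1.618|: A 0.052; B 0.227; C 0.029.

C, A, B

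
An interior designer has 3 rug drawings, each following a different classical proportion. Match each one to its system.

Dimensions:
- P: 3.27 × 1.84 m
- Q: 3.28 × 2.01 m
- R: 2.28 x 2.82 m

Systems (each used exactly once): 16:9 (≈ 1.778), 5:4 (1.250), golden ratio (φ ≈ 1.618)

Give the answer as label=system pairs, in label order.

Ratios: P ≈ 1.777; Q ≈ 1.632; R ≈ 1.237.
Targets: 16:9 ≈ 1.778; 5:4 ≈ 1.250; golden ratio ≈ 1.618.

P=16:9, Q=golden ratio, R=5:4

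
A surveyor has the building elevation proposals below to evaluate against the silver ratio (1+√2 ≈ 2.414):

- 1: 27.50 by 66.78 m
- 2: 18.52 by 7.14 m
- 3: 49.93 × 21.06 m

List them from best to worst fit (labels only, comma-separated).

Ratios: 1 = 66.78 / 27.50 ≈ 2.428; 2 = 18.52 / 7.14 ≈ 2.594; 3 = 49.93 / 21.06 ≈ 2.371.
|Δ from 2.414|: 1 0.014; 2 0.180; 3 0.043.

1, 3, 2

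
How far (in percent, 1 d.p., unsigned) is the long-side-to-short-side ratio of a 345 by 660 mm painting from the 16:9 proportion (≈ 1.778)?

Ratio = 660 / 345 ≈ 1.9130.
Ideal 16:9 ≈ 1.7778. |1.9130 − 1.7778| / 1.7778 ≈ 7.60% → 7.6%.

7.6%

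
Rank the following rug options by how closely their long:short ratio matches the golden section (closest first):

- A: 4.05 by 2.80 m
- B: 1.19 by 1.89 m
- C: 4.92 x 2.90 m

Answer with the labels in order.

Ratios: A = 4.05 / 2.80 ≈ 1.446; B = 1.89 / 1.19 ≈ 1.588; C = 4.92 / 2.90 ≈ 1.697.
|Δ from 1.618|: A 0.172; B 0.030; C 0.079.

B, C, A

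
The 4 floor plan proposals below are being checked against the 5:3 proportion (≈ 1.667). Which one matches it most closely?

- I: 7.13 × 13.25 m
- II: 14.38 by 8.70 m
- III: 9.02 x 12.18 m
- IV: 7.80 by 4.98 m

Ratios (long/short): I ≈ 1.858; II ≈ 1.653; III ≈ 1.350; IV ≈ 1.566.
5:3 ≈ 1.667; option II is nearest (Δ 0.014).

II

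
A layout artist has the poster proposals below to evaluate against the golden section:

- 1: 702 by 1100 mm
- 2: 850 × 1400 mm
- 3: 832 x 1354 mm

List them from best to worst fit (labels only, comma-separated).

3, 2, 1

Ratios: 1 = 1100 / 702 ≈ 1.567; 2 = 1400 / 850 ≈ 1.647; 3 = 1354 / 832 ≈ 1.627.
|Δ from 1.618|: 1 0.051; 2 0.029; 3 0.009.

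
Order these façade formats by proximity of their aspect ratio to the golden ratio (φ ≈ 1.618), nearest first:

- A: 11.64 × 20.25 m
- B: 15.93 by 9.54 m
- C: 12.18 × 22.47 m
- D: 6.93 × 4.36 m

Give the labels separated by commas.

Ratios: A = 20.25 / 11.64 ≈ 1.740; B = 15.93 / 9.54 ≈ 1.670; C = 22.47 / 12.18 ≈ 1.845; D = 6.93 / 4.36 ≈ 1.589.
|Δ from 1.618|: A 0.122; B 0.052; C 0.227; D 0.029.

D, B, A, C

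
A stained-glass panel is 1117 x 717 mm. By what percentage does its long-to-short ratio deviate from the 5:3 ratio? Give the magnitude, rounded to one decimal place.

6.5%

Ratio = 1117 / 717 ≈ 1.5579.
Ideal 5:3 ≈ 1.6667. |1.5579 − 1.6667| / 1.6667 ≈ 6.53% → 6.5%.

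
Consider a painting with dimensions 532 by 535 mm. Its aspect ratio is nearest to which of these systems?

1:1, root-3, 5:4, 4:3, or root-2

1:1

Ratio = 535 / 532 ≈ 1.006.
Distances: 1:1 1.000 (Δ 0.006); root-3 1.732 (Δ 0.726); 5:4 1.250 (Δ 0.244); 4:3 1.333 (Δ 0.327); root-2 1.414 (Δ 0.408).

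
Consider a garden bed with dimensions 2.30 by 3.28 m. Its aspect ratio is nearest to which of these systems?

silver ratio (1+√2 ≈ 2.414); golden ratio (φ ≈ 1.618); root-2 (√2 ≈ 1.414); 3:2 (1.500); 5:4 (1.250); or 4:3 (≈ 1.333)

3.28/2.30 ≈ 1.426. Nearest candidates are root-2 (1.414, off by 0.012) and 3:2 (1.500, off by 0.074).

root-2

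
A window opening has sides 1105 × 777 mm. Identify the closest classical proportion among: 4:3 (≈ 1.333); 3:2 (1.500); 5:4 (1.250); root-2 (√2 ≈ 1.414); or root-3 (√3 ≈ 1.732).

root-2

1105/777 ≈ 1.422. Nearest candidates are root-2 (1.414, off by 0.008) and 3:2 (1.500, off by 0.078).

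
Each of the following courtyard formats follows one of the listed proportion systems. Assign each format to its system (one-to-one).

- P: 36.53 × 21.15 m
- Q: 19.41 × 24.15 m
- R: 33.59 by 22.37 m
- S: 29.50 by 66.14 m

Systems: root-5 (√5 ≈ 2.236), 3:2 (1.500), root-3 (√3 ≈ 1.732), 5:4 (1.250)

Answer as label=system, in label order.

Ratios: P ≈ 1.727; Q ≈ 1.244; R ≈ 1.502; S ≈ 2.242.
Targets: root-5 ≈ 2.236; 3:2 ≈ 1.500; root-3 ≈ 1.732; 5:4 ≈ 1.250.

P=root-3, Q=5:4, R=3:2, S=root-5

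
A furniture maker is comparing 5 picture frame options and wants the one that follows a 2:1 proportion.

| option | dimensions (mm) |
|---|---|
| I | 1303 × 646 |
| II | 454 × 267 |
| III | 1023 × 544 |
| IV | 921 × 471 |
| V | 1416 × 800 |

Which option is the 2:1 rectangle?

Ratios (long/short): I ≈ 2.017; II ≈ 1.700; III ≈ 1.881; IV ≈ 1.955; V ≈ 1.770.
2:1 ≈ 2.000; option I is nearest (Δ 0.017).

I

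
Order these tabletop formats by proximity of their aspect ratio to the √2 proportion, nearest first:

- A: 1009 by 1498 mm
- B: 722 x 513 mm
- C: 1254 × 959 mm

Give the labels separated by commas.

B, A, C

A: 1498/1009 ≈ 1.485 → |1.485 − 1.414| = 0.071
B: 722/513 ≈ 1.407 → |1.407 − 1.414| = 0.007
C: 1254/959 ≈ 1.308 → |1.308 − 1.414| = 0.106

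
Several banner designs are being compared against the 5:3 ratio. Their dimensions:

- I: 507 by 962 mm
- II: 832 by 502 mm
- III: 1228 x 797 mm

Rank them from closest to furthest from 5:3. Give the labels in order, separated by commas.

II, III, I

Ratios: I = 962 / 507 ≈ 1.897; II = 832 / 502 ≈ 1.657; III = 1228 / 797 ≈ 1.541.
|Δ from 1.667|: I 0.230; II 0.010; III 0.126.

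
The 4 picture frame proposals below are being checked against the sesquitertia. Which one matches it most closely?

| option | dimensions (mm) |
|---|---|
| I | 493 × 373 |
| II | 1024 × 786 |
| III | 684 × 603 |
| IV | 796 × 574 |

Target 4:3 ≈ 1.333.
I: 1.322 (Δ0.011)  II: 1.303 (Δ0.030)  III: 1.134 (Δ0.199)  IV: 1.387 (Δ0.054)

I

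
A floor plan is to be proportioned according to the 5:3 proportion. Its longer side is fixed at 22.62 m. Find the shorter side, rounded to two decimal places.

13.57 m

5:3 ≈ 1.66667.
Shorter side = 22.62 ÷ 1.66667 ≈ 13.5720 → 13.57 m.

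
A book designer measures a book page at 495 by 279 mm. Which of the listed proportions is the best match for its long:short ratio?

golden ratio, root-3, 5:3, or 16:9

16:9

Ratio = 495 / 279 ≈ 1.774.
Distances: golden ratio 1.618 (Δ 0.156); root-3 1.732 (Δ 0.042); 5:3 1.667 (Δ 0.107); 16:9 1.778 (Δ 0.004).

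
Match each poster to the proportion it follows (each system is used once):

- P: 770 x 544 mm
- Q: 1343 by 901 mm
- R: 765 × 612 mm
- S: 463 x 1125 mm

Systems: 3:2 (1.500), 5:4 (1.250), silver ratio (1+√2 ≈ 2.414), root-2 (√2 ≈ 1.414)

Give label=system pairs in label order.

P = 770/544 ≈ 1.415 → root-2 (1.414)
Q = 1343/901 ≈ 1.491 → 3:2 (1.500)
R = 765/612 ≈ 1.250 → 5:4 (1.250)
S = 1125/463 ≈ 2.430 → silver ratio (2.414)

P=root-2, Q=3:2, R=5:4, S=silver ratio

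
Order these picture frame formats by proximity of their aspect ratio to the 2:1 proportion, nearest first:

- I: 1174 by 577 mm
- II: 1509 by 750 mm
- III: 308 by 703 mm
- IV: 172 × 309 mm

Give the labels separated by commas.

I: 1174/577 ≈ 2.035 → |2.035 − 2.000| = 0.035
II: 1509/750 ≈ 2.012 → |2.012 − 2.000| = 0.012
III: 703/308 ≈ 2.282 → |2.282 − 2.000| = 0.282
IV: 309/172 ≈ 1.797 → |1.797 − 2.000| = 0.203

II, I, IV, III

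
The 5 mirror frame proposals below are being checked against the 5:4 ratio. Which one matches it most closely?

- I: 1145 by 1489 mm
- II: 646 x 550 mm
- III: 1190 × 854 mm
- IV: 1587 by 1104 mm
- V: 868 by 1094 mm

V

Ratios (long/short): I ≈ 1.300; II ≈ 1.175; III ≈ 1.393; IV ≈ 1.438; V ≈ 1.260.
5:4 ≈ 1.250; option V is nearest (Δ 0.010).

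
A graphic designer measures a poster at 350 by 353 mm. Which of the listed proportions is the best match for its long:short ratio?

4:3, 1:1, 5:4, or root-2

1:1

353/350 ≈ 1.009. Nearest candidates are 1:1 (1.000, off by 0.009) and 5:4 (1.250, off by 0.241).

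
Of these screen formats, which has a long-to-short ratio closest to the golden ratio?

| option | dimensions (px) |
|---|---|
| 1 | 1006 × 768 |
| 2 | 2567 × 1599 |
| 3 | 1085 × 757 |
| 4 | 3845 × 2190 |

2

Ratios (long/short): 1 ≈ 1.310; 2 ≈ 1.605; 3 ≈ 1.433; 4 ≈ 1.756.
golden ratio ≈ 1.618; option 2 is nearest (Δ 0.013).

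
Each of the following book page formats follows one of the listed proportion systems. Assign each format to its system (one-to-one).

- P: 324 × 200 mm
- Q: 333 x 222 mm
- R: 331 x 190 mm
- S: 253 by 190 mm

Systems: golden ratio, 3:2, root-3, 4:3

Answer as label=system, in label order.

Ratios: P ≈ 1.620; Q ≈ 1.500; R ≈ 1.742; S ≈ 1.332.
Targets: golden ratio ≈ 1.618; 3:2 ≈ 1.500; root-3 ≈ 1.732; 4:3 ≈ 1.333.

P=golden ratio, Q=3:2, R=root-3, S=4:3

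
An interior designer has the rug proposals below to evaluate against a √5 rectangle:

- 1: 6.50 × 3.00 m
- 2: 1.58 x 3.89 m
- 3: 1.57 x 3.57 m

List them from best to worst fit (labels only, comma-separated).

Ratios: 1 = 6.50 / 3.00 ≈ 2.167; 2 = 3.89 / 1.58 ≈ 2.462; 3 = 3.57 / 1.57 ≈ 2.274.
|Δ from 2.236|: 1 0.069; 2 0.226; 3 0.038.

3, 1, 2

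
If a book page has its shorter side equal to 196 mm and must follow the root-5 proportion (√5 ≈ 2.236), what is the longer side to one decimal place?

root-5 ≈ 2.23607.
Longer side = 196 × 2.23607 ≈ 438.270 → 438.3 mm.

438.3 mm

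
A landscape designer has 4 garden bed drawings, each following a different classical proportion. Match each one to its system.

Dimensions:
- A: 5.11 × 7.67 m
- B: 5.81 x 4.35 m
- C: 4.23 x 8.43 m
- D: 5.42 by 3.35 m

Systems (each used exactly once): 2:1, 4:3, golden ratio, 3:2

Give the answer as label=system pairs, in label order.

A=3:2, B=4:3, C=2:1, D=golden ratio

Ratios: A ≈ 1.501; B ≈ 1.336; C ≈ 1.993; D ≈ 1.618.
Targets: 2:1 ≈ 2.000; 4:3 ≈ 1.333; golden ratio ≈ 1.618; 3:2 ≈ 1.500.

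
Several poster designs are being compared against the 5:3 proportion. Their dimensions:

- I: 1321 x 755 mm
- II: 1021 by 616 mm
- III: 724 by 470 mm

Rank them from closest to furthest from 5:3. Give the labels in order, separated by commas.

II, I, III

I: 1321/755 ≈ 1.750 → |1.750 − 1.667| = 0.083
II: 1021/616 ≈ 1.657 → |1.657 − 1.667| = 0.010
III: 724/470 ≈ 1.540 → |1.540 − 1.667| = 0.127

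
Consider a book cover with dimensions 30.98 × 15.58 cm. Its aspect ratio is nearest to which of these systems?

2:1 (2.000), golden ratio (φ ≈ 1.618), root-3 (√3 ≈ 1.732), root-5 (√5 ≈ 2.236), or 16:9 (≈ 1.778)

30.98/15.58 ≈ 1.988. Nearest candidates are 2:1 (2.000, off by 0.012) and 16:9 (1.778, off by 0.210).

2:1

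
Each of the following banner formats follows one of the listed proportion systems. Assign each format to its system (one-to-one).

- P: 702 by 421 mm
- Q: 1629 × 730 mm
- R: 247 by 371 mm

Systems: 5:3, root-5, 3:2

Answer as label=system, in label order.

P=5:3, Q=root-5, R=3:2

P = 702/421 ≈ 1.667 → 5:3 (1.667)
Q = 1629/730 ≈ 2.232 → root-5 (2.236)
R = 371/247 ≈ 1.502 → 3:2 (1.500)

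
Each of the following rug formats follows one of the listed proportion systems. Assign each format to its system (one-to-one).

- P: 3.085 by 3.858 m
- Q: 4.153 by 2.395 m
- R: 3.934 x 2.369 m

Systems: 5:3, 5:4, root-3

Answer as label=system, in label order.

Ratios: P ≈ 1.251; Q ≈ 1.734; R ≈ 1.661.
Targets: 5:3 ≈ 1.667; 5:4 ≈ 1.250; root-3 ≈ 1.732.

P=5:4, Q=root-3, R=5:3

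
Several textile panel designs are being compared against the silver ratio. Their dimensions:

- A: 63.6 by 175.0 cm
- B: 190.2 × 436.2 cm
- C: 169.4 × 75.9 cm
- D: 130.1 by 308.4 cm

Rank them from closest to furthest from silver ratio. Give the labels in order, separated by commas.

D, B, C, A

Ratios: A = 175.0 / 63.6 ≈ 2.752; B = 436.2 / 190.2 ≈ 2.293; C = 169.4 / 75.9 ≈ 2.232; D = 308.4 / 130.1 ≈ 2.370.
|Δ from 2.414|: A 0.338; B 0.121; C 0.182; D 0.044.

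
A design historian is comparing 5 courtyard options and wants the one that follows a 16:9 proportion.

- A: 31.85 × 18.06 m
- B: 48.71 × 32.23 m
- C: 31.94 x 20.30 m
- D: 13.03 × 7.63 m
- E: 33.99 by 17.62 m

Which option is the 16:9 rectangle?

A

Target 16:9 ≈ 1.778.
A: 1.764 (Δ0.014)  B: 1.511 (Δ0.267)  C: 1.573 (Δ0.205)  D: 1.708 (Δ0.070)  E: 1.929 (Δ0.151)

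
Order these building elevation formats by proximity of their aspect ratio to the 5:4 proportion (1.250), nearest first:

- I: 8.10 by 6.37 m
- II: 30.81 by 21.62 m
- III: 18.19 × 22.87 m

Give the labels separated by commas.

Ratios: I = 8.10 / 6.37 ≈ 1.272; II = 30.81 / 21.62 ≈ 1.425; III = 22.87 / 18.19 ≈ 1.257.
|Δ from 1.250|: I 0.022; II 0.175; III 0.007.

III, I, II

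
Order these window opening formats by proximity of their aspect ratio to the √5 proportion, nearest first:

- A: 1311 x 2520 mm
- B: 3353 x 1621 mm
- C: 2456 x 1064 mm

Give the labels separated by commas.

C, B, A

A: 2520/1311 ≈ 1.922 → |1.922 − 2.236| = 0.314
B: 3353/1621 ≈ 2.068 → |2.068 − 2.236| = 0.168
C: 2456/1064 ≈ 2.308 → |2.308 − 2.236| = 0.072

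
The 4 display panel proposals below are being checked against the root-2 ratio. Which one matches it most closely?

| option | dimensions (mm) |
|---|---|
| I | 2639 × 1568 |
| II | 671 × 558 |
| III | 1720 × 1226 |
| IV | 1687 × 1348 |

III

Ratios (long/short): I ≈ 1.683; II ≈ 1.203; III ≈ 1.403; IV ≈ 1.251.
root-2 ≈ 1.414; option III is nearest (Δ 0.011).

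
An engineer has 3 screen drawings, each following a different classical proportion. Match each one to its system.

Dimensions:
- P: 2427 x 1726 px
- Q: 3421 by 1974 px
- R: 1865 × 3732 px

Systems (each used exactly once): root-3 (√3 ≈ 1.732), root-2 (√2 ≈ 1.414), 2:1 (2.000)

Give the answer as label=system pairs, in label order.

P=root-2, Q=root-3, R=2:1

Ratios: P ≈ 1.406; Q ≈ 1.733; R ≈ 2.001.
Targets: root-3 ≈ 1.732; root-2 ≈ 1.414; 2:1 ≈ 2.000.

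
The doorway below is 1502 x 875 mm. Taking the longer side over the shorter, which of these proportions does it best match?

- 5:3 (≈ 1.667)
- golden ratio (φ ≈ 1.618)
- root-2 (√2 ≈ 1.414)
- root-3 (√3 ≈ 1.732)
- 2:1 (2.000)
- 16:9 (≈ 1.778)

root-3

1502/875 ≈ 1.717. Nearest candidates are root-3 (1.732, off by 0.015) and 5:3 (1.667, off by 0.050).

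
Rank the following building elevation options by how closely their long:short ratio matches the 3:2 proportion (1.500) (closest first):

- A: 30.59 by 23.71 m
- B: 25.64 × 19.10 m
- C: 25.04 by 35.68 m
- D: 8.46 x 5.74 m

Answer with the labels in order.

Ratios: A = 30.59 / 23.71 ≈ 1.290; B = 25.64 / 19.10 ≈ 1.342; C = 35.68 / 25.04 ≈ 1.425; D = 8.46 / 5.74 ≈ 1.474.
|Δ from 1.500|: A 0.210; B 0.158; C 0.075; D 0.026.

D, C, B, A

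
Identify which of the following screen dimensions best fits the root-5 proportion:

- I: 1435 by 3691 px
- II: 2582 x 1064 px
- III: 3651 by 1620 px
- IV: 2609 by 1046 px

III

Ratios (long/short): I ≈ 2.572; II ≈ 2.427; III ≈ 2.254; IV ≈ 2.494.
root-5 ≈ 2.236; option III is nearest (Δ 0.018).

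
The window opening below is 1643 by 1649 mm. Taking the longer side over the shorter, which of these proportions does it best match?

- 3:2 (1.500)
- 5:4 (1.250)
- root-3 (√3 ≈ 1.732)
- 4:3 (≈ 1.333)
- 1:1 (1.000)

1:1

1649/1643 ≈ 1.004. Nearest candidates are 1:1 (1.000, off by 0.004) and 5:4 (1.250, off by 0.246).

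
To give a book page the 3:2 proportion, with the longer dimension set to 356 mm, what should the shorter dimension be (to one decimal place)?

237.3 mm

3:2 = 1.50000.
Shorter side = 356 ÷ 1.50000 ≈ 237.333 → 237.3 mm.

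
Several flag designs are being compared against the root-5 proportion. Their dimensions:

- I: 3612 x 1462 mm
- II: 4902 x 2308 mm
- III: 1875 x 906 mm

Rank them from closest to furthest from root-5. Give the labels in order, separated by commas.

I: 3612/1462 ≈ 2.471 → |2.471 − 2.236| = 0.235
II: 4902/2308 ≈ 2.124 → |2.124 − 2.236| = 0.112
III: 1875/906 ≈ 2.070 → |2.070 − 2.236| = 0.166

II, III, I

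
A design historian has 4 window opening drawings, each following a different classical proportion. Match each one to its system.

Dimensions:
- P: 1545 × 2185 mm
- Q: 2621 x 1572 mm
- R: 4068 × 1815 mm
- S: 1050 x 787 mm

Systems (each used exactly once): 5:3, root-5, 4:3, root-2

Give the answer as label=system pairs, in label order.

P = 2185/1545 ≈ 1.414 → root-2 (1.414)
Q = 2621/1572 ≈ 1.667 → 5:3 (1.667)
R = 4068/1815 ≈ 2.241 → root-5 (2.236)
S = 1050/787 ≈ 1.334 → 4:3 (1.333)

P=root-2, Q=5:3, R=root-5, S=4:3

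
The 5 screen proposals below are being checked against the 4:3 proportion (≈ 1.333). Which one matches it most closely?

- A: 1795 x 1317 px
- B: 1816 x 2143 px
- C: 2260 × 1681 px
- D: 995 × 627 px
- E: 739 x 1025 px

C

Ratios (long/short): A ≈ 1.363; B ≈ 1.180; C ≈ 1.344; D ≈ 1.587; E ≈ 1.387.
4:3 ≈ 1.333; option C is nearest (Δ 0.011).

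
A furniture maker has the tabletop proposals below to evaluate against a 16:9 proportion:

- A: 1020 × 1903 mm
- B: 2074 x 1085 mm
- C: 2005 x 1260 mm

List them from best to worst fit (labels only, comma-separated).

A: 1903/1020 ≈ 1.866 → |1.866 − 1.778| = 0.088
B: 2074/1085 ≈ 1.912 → |1.912 − 1.778| = 0.134
C: 2005/1260 ≈ 1.591 → |1.591 − 1.778| = 0.187

A, B, C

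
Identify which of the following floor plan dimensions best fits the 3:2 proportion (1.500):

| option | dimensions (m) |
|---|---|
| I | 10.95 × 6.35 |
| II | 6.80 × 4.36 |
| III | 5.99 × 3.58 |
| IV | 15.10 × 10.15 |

Target 3:2 ≈ 1.500.
I: 1.724 (Δ0.224)  II: 1.560 (Δ0.060)  III: 1.673 (Δ0.173)  IV: 1.488 (Δ0.012)

IV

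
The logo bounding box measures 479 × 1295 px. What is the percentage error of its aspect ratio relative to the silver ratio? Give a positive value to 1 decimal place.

Ratio = 1295 / 479 ≈ 2.7035.
Ideal silver ratio ≈ 2.4142. |2.7035 − 2.4142| / 2.4142 ≈ 11.98% → 12.0%.

12.0%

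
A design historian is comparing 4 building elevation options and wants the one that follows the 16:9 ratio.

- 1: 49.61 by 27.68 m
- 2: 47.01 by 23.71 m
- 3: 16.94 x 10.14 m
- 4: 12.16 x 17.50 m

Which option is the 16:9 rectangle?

1

Target 16:9 ≈ 1.778.
1: 1.792 (Δ0.014)  2: 1.983 (Δ0.205)  3: 1.671 (Δ0.107)  4: 1.439 (Δ0.339)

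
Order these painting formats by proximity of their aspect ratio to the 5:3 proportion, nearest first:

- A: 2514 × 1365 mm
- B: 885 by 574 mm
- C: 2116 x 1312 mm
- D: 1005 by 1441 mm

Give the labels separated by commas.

Ratios: A = 2514 / 1365 ≈ 1.842; B = 885 / 574 ≈ 1.542; C = 2116 / 1312 ≈ 1.613; D = 1441 / 1005 ≈ 1.434.
|Δ from 1.667|: A 0.175; B 0.125; C 0.054; D 0.233.

C, B, A, D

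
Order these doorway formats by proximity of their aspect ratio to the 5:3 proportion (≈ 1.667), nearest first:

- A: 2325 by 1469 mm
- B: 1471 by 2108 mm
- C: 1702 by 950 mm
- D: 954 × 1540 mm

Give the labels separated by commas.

Ratios: A = 2325 / 1469 ≈ 1.583; B = 2108 / 1471 ≈ 1.433; C = 1702 / 950 ≈ 1.792; D = 1540 / 954 ≈ 1.614.
|Δ from 1.667|: A 0.084; B 0.234; C 0.125; D 0.053.

D, A, C, B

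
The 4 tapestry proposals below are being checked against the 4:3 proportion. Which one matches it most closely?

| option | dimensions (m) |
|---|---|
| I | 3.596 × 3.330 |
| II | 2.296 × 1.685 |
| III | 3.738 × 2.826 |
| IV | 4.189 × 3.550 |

III

Ratios (long/short): I ≈ 1.080; II ≈ 1.363; III ≈ 1.323; IV ≈ 1.180.
4:3 ≈ 1.333; option III is nearest (Δ 0.010).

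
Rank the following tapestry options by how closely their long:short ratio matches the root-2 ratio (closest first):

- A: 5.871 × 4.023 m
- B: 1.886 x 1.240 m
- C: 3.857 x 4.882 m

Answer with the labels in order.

A, B, C

A: 5.871/4.023 ≈ 1.459 → |1.459 − 1.414| = 0.045
B: 1.886/1.240 ≈ 1.521 → |1.521 − 1.414| = 0.107
C: 4.882/3.857 ≈ 1.266 → |1.266 − 1.414| = 0.148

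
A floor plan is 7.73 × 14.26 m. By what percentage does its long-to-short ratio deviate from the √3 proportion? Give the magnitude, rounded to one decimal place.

Ratio = 14.26 / 7.73 ≈ 1.8448.
Ideal root-3 ≈ 1.7321. |1.8448 − 1.7321| / 1.7321 ≈ 6.51% → 6.5%.

6.5%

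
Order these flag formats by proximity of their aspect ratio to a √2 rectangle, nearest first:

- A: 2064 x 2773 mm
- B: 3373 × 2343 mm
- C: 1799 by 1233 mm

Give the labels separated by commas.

A: 2773/2064 ≈ 1.344 → |1.344 − 1.414| = 0.070
B: 3373/2343 ≈ 1.440 → |1.440 − 1.414| = 0.026
C: 1799/1233 ≈ 1.459 → |1.459 − 1.414| = 0.045

B, C, A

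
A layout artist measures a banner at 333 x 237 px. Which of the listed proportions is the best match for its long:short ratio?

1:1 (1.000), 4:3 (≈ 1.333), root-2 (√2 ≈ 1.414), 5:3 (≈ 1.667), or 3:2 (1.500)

root-2

333/237 ≈ 1.405. Nearest candidates are root-2 (1.414, off by 0.009) and 4:3 (1.333, off by 0.072).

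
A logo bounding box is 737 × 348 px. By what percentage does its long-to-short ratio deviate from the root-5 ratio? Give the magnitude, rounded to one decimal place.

5.3%

Ratio = 737 / 348 ≈ 2.1178.
Ideal root-5 ≈ 2.2361. |2.1178 − 2.2361| / 2.2361 ≈ 5.29% → 5.3%.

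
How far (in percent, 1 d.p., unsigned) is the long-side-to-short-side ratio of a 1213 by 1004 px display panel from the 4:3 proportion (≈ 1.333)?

Ratio = 1213 / 1004 ≈ 1.2082.
Ideal 4:3 ≈ 1.3333. |1.2082 − 1.3333| / 1.3333 ≈ 9.38% → 9.4%.

9.4%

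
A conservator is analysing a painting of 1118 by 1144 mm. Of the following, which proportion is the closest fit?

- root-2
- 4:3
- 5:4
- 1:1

1144/1118 ≈ 1.023. Nearest candidates are 1:1 (1.000, off by 0.023) and 5:4 (1.250, off by 0.227).

1:1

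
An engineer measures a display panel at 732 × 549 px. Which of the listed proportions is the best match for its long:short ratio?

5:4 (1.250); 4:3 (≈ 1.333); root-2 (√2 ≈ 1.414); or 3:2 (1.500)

4:3

Ratio = 732 / 549 ≈ 1.333.
Distances: 5:4 1.250 (Δ 0.083); 4:3 1.333 (Δ 0.000); root-2 1.414 (Δ 0.081); 3:2 1.500 (Δ 0.167).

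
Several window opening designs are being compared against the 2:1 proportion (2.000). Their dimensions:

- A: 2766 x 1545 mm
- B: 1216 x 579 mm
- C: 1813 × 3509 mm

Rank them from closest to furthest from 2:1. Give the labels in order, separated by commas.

C, B, A

Ratios: A = 2766 / 1545 ≈ 1.790; B = 1216 / 579 ≈ 2.100; C = 3509 / 1813 ≈ 1.935.
|Δ from 2.000|: A 0.210; B 0.100; C 0.065.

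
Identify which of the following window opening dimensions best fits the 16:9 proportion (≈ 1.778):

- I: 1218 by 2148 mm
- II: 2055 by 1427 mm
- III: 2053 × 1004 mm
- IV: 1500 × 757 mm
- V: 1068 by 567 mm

Target 16:9 ≈ 1.778.
I: 1.764 (Δ0.014)  II: 1.440 (Δ0.338)  III: 2.045 (Δ0.267)  IV: 1.982 (Δ0.204)  V: 1.884 (Δ0.106)

I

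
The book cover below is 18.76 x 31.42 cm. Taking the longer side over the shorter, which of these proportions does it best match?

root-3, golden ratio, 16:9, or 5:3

Ratio = 31.42 / 18.76 ≈ 1.675.
Distances: root-3 1.732 (Δ 0.057); golden ratio 1.618 (Δ 0.057); 16:9 1.778 (Δ 0.103); 5:3 1.667 (Δ 0.008).

5:3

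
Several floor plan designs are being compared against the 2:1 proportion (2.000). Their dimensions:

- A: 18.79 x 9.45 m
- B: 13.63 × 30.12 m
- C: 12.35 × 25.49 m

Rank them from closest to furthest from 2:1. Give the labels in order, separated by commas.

A, C, B

A: 18.79/9.45 ≈ 1.988 → |1.988 − 2.000| = 0.012
B: 30.12/13.63 ≈ 2.210 → |2.210 − 2.000| = 0.210
C: 25.49/12.35 ≈ 2.064 → |2.064 − 2.000| = 0.064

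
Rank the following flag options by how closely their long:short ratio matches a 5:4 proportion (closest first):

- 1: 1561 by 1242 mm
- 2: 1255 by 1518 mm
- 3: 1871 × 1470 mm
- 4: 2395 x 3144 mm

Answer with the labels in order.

1: 1561/1242 ≈ 1.257 → |1.257 − 1.250| = 0.007
2: 1518/1255 ≈ 1.210 → |1.210 − 1.250| = 0.040
3: 1871/1470 ≈ 1.273 → |1.273 − 1.250| = 0.023
4: 3144/2395 ≈ 1.313 → |1.313 − 1.250| = 0.063

1, 3, 2, 4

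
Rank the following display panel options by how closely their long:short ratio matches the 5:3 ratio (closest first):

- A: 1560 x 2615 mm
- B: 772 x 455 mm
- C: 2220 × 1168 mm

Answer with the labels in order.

A, B, C

A: 2615/1560 ≈ 1.676 → |1.676 − 1.667| = 0.009
B: 772/455 ≈ 1.697 → |1.697 − 1.667| = 0.030
C: 2220/1168 ≈ 1.901 → |1.901 − 1.667| = 0.234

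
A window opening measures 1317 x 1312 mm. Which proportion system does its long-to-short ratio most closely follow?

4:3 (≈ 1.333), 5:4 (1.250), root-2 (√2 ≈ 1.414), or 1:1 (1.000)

1317/1312 ≈ 1.004. Nearest candidates are 1:1 (1.000, off by 0.004) and 5:4 (1.250, off by 0.246).

1:1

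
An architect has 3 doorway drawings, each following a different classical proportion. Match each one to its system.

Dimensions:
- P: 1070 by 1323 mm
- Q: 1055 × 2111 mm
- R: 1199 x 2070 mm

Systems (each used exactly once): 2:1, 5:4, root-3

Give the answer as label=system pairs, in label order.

P = 1323/1070 ≈ 1.236 → 5:4 (1.250)
Q = 2111/1055 ≈ 2.001 → 2:1 (2.000)
R = 2070/1199 ≈ 1.726 → root-3 (1.732)

P=5:4, Q=2:1, R=root-3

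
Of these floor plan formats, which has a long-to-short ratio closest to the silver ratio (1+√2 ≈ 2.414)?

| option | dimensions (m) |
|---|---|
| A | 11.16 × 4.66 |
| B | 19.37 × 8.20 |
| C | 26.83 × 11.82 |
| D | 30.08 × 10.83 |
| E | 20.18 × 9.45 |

A

Target silver ratio ≈ 2.414.
A: 2.395 (Δ0.019)  B: 2.362 (Δ0.052)  C: 2.270 (Δ0.144)  D: 2.777 (Δ0.363)  E: 2.135 (Δ0.279)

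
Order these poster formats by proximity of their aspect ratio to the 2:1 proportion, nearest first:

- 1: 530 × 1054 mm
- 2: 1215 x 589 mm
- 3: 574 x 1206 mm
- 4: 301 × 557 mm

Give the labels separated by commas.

1: 1054/530 ≈ 1.989 → |1.989 − 2.000| = 0.011
2: 1215/589 ≈ 2.063 → |2.063 − 2.000| = 0.063
3: 1206/574 ≈ 2.101 → |2.101 − 2.000| = 0.101
4: 557/301 ≈ 1.850 → |1.850 − 2.000| = 0.150

1, 2, 3, 4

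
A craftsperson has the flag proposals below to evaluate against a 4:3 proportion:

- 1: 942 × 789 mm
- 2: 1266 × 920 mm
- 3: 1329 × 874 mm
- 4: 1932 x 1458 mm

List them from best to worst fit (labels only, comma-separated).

4, 2, 1, 3

1: 942/789 ≈ 1.194 → |1.194 − 1.333| = 0.139
2: 1266/920 ≈ 1.376 → |1.376 − 1.333| = 0.043
3: 1329/874 ≈ 1.521 → |1.521 − 1.333| = 0.188
4: 1932/1458 ≈ 1.325 → |1.325 − 1.333| = 0.008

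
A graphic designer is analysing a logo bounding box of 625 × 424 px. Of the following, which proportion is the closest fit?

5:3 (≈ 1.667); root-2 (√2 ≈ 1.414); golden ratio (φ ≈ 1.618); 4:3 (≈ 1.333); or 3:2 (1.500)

3:2

625/424 ≈ 1.474. Nearest candidates are 3:2 (1.500, off by 0.026) and root-2 (1.414, off by 0.060).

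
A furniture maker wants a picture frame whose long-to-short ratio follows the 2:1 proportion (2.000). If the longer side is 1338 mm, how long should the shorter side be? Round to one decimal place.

2:1 = 2.00000.
Shorter side = 1338 ÷ 2.00000 ≈ 669.000 → 669.0 mm.

669.0 mm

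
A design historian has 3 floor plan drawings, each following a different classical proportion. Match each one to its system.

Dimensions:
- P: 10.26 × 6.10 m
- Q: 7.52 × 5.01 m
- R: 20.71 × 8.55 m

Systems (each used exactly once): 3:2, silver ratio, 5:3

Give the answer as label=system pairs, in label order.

P=5:3, Q=3:2, R=silver ratio

Ratios: P ≈ 1.682; Q ≈ 1.501; R ≈ 2.422.
Targets: 3:2 ≈ 1.500; silver ratio ≈ 2.414; 5:3 ≈ 1.667.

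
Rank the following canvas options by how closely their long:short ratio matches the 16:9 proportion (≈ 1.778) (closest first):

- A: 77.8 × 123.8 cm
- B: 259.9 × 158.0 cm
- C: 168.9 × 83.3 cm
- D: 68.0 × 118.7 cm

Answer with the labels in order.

Ratios: A = 123.8 / 77.8 ≈ 1.591; B = 259.9 / 158.0 ≈ 1.645; C = 168.9 / 83.3 ≈ 2.028; D = 118.7 / 68.0 ≈ 1.746.
|Δ from 1.778|: A 0.187; B 0.133; C 0.250; D 0.032.

D, B, A, C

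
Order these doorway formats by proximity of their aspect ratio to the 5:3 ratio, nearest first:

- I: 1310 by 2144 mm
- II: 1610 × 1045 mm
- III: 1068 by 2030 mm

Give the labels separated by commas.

I, II, III

Ratios: I = 2144 / 1310 ≈ 1.637; II = 1610 / 1045 ≈ 1.541; III = 2030 / 1068 ≈ 1.901.
|Δ from 1.667|: I 0.030; II 0.126; III 0.234.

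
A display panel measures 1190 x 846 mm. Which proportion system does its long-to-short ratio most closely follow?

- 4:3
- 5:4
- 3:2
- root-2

root-2

Ratio = 1190 / 846 ≈ 1.407.
Distances: 4:3 1.333 (Δ 0.074); 5:4 1.250 (Δ 0.157); 3:2 1.500 (Δ 0.093); root-2 1.414 (Δ 0.007).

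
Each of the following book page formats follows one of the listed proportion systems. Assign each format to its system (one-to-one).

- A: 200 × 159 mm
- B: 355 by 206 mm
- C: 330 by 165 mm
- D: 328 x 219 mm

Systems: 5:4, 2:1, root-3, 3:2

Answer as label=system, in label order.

A = 200/159 ≈ 1.258 → 5:4 (1.250)
B = 355/206 ≈ 1.723 → root-3 (1.732)
C = 330/165 ≈ 2.000 → 2:1 (2.000)
D = 328/219 ≈ 1.498 → 3:2 (1.500)

A=5:4, B=root-3, C=2:1, D=3:2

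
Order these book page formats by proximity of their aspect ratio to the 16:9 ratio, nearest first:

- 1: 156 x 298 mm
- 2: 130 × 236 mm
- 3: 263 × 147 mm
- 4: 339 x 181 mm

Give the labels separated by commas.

1: 298/156 ≈ 1.910 → |1.910 − 1.778| = 0.132
2: 236/130 ≈ 1.815 → |1.815 − 1.778| = 0.037
3: 263/147 ≈ 1.789 → |1.789 − 1.778| = 0.011
4: 339/181 ≈ 1.873 → |1.873 − 1.778| = 0.095

3, 2, 4, 1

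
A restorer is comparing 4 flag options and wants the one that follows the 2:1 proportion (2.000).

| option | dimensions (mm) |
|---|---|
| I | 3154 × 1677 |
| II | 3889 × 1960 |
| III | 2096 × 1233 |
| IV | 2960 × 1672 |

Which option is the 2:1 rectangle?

II

Target 2:1 ≈ 2.000.
I: 1.881 (Δ0.119)  II: 1.984 (Δ0.016)  III: 1.700 (Δ0.300)  IV: 1.770 (Δ0.230)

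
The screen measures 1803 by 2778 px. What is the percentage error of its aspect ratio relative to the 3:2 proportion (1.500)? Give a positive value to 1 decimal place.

2.7%

Ratio = 2778 / 1803 ≈ 1.5408.
Ideal 3:2 = 1.5000. |1.5408 − 1.5000| / 1.5000 ≈ 2.72% → 2.7%.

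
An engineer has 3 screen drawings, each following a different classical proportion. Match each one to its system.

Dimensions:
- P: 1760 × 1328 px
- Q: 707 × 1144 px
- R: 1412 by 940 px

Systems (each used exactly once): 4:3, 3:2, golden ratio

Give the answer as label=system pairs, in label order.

P = 1760/1328 ≈ 1.325 → 4:3 (1.333)
Q = 1144/707 ≈ 1.618 → golden ratio (1.618)
R = 1412/940 ≈ 1.502 → 3:2 (1.500)

P=4:3, Q=golden ratio, R=3:2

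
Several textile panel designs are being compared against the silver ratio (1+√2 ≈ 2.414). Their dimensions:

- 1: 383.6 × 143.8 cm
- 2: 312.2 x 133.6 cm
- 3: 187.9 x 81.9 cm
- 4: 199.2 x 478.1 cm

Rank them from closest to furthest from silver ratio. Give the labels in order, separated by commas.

4, 2, 3, 1

1: 383.6/143.8 ≈ 2.668 → |2.668 − 2.414| = 0.254
2: 312.2/133.6 ≈ 2.337 → |2.337 − 2.414| = 0.077
3: 187.9/81.9 ≈ 2.294 → |2.294 − 2.414| = 0.120
4: 478.1/199.2 ≈ 2.400 → |2.400 − 2.414| = 0.014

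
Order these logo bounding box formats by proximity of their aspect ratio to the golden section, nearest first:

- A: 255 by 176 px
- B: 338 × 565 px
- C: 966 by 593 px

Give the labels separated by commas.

C, B, A

A: 255/176 ≈ 1.449 → |1.449 − 1.618| = 0.169
B: 565/338 ≈ 1.672 → |1.672 − 1.618| = 0.054
C: 966/593 ≈ 1.629 → |1.629 − 1.618| = 0.011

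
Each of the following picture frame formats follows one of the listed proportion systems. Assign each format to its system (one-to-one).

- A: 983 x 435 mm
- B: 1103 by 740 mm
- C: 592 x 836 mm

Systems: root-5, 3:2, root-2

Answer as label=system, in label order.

A=root-5, B=3:2, C=root-2

Ratios: A ≈ 2.260; B ≈ 1.491; C ≈ 1.412.
Targets: root-5 ≈ 2.236; 3:2 ≈ 1.500; root-2 ≈ 1.414.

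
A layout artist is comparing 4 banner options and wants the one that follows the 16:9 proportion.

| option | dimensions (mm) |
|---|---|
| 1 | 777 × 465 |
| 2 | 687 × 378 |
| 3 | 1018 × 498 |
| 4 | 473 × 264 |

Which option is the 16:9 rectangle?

Ratios (long/short): 1 ≈ 1.671; 2 ≈ 1.817; 3 ≈ 2.044; 4 ≈ 1.792.
16:9 ≈ 1.778; option 4 is nearest (Δ 0.014).

4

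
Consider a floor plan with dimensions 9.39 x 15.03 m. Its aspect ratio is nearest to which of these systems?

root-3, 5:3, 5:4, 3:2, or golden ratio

golden ratio

15.03/9.39 ≈ 1.601. Nearest candidates are golden ratio (1.618, off by 0.017) and 5:3 (1.667, off by 0.066).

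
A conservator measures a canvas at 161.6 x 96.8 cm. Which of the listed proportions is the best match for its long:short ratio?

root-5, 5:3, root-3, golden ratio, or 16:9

Ratio = 161.6 / 96.8 ≈ 1.669.
Distances: root-5 2.236 (Δ 0.567); 5:3 1.667 (Δ 0.002); root-3 1.732 (Δ 0.063); golden ratio 1.618 (Δ 0.051); 16:9 1.778 (Δ 0.109).

5:3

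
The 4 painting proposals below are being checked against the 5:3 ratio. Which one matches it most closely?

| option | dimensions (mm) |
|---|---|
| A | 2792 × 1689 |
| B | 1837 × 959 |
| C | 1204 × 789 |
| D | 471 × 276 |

A

Ratios (long/short): A ≈ 1.653; B ≈ 1.916; C ≈ 1.526; D ≈ 1.707.
5:3 ≈ 1.667; option A is nearest (Δ 0.014).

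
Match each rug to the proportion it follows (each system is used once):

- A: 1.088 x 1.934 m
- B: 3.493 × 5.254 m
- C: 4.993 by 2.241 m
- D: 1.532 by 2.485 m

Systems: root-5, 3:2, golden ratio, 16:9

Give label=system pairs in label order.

Ratios: A ≈ 1.778; B ≈ 1.504; C ≈ 2.228; D ≈ 1.622.
Targets: root-5 ≈ 2.236; 3:2 ≈ 1.500; golden ratio ≈ 1.618; 16:9 ≈ 1.778.

A=16:9, B=3:2, C=root-5, D=golden ratio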